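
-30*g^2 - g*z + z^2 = (-6*g + z)*(5*g + z)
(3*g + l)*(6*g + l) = 18*g^2 + 9*g*l + l^2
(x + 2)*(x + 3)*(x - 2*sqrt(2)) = x^3 - 2*sqrt(2)*x^2 + 5*x^2 - 10*sqrt(2)*x + 6*x - 12*sqrt(2)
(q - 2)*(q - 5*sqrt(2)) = q^2 - 5*sqrt(2)*q - 2*q + 10*sqrt(2)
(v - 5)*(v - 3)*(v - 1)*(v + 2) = v^4 - 7*v^3 + 5*v^2 + 31*v - 30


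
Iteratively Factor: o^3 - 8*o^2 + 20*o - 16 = (o - 2)*(o^2 - 6*o + 8) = (o - 2)^2*(o - 4)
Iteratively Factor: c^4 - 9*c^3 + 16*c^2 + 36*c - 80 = (c - 5)*(c^3 - 4*c^2 - 4*c + 16) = (c - 5)*(c + 2)*(c^2 - 6*c + 8) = (c - 5)*(c - 2)*(c + 2)*(c - 4)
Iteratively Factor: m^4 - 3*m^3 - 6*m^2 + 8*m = (m)*(m^3 - 3*m^2 - 6*m + 8) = m*(m + 2)*(m^2 - 5*m + 4) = m*(m - 1)*(m + 2)*(m - 4)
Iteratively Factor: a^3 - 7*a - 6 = (a + 1)*(a^2 - a - 6) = (a + 1)*(a + 2)*(a - 3)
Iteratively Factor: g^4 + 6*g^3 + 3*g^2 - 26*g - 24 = (g + 1)*(g^3 + 5*g^2 - 2*g - 24) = (g - 2)*(g + 1)*(g^2 + 7*g + 12) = (g - 2)*(g + 1)*(g + 3)*(g + 4)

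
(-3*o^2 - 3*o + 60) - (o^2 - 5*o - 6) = -4*o^2 + 2*o + 66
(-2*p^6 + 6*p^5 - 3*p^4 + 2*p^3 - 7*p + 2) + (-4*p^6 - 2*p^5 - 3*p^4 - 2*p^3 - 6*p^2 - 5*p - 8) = -6*p^6 + 4*p^5 - 6*p^4 - 6*p^2 - 12*p - 6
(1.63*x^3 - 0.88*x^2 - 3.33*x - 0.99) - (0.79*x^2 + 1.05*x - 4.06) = 1.63*x^3 - 1.67*x^2 - 4.38*x + 3.07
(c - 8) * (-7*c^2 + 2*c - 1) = -7*c^3 + 58*c^2 - 17*c + 8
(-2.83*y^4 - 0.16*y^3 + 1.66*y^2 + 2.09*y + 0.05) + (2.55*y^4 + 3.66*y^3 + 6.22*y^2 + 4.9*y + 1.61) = -0.28*y^4 + 3.5*y^3 + 7.88*y^2 + 6.99*y + 1.66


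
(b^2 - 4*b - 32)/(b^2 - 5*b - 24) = (b + 4)/(b + 3)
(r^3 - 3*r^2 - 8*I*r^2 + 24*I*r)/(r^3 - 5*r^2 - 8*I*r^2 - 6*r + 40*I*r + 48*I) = r*(r - 3)/(r^2 - 5*r - 6)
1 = 1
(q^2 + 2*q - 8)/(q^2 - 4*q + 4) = (q + 4)/(q - 2)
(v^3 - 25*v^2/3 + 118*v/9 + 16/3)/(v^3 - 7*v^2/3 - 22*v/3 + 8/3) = (9*v^3 - 75*v^2 + 118*v + 48)/(3*(3*v^3 - 7*v^2 - 22*v + 8))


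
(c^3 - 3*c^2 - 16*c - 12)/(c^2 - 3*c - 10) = (c^2 - 5*c - 6)/(c - 5)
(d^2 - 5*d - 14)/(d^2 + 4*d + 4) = (d - 7)/(d + 2)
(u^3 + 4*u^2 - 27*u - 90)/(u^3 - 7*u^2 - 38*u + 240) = (u + 3)/(u - 8)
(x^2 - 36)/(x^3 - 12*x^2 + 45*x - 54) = (x + 6)/(x^2 - 6*x + 9)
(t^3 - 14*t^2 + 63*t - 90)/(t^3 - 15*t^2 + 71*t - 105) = (t - 6)/(t - 7)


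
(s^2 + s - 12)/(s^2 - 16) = (s - 3)/(s - 4)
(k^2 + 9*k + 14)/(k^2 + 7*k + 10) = (k + 7)/(k + 5)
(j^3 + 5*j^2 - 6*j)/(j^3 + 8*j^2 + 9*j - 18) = j/(j + 3)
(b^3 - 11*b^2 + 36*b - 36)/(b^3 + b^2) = (b^3 - 11*b^2 + 36*b - 36)/(b^2*(b + 1))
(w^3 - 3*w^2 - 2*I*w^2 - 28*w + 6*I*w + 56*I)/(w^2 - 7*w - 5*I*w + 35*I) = (w^2 + 2*w*(2 - I) - 8*I)/(w - 5*I)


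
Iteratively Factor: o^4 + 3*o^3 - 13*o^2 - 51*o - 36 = (o + 3)*(o^3 - 13*o - 12) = (o - 4)*(o + 3)*(o^2 + 4*o + 3) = (o - 4)*(o + 1)*(o + 3)*(o + 3)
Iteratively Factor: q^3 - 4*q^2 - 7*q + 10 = (q + 2)*(q^2 - 6*q + 5) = (q - 5)*(q + 2)*(q - 1)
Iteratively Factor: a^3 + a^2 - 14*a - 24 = (a + 3)*(a^2 - 2*a - 8) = (a + 2)*(a + 3)*(a - 4)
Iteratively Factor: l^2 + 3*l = (l)*(l + 3)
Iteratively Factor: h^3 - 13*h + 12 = (h - 3)*(h^2 + 3*h - 4) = (h - 3)*(h - 1)*(h + 4)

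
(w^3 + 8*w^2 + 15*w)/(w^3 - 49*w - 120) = w/(w - 8)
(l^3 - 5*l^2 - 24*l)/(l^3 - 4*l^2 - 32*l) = (l + 3)/(l + 4)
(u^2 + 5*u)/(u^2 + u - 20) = u/(u - 4)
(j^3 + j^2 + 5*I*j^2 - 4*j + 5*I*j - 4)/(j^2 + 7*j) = (j^3 + j^2*(1 + 5*I) + j*(-4 + 5*I) - 4)/(j*(j + 7))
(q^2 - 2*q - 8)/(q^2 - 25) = (q^2 - 2*q - 8)/(q^2 - 25)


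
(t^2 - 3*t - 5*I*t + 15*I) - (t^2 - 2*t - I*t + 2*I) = -t - 4*I*t + 13*I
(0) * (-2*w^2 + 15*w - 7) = 0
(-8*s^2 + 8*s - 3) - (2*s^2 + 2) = -10*s^2 + 8*s - 5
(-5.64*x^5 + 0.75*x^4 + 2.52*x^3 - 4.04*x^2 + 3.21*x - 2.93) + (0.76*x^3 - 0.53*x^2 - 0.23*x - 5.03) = -5.64*x^5 + 0.75*x^4 + 3.28*x^3 - 4.57*x^2 + 2.98*x - 7.96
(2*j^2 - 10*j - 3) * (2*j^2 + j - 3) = 4*j^4 - 18*j^3 - 22*j^2 + 27*j + 9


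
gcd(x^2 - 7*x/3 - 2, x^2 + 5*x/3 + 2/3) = x + 2/3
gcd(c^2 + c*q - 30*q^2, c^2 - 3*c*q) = 1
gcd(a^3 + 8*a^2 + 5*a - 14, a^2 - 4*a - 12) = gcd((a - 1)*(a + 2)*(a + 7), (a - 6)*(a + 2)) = a + 2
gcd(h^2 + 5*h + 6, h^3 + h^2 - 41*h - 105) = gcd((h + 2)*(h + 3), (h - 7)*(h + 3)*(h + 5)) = h + 3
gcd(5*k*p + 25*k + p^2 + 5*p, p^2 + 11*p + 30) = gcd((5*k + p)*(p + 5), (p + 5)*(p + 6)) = p + 5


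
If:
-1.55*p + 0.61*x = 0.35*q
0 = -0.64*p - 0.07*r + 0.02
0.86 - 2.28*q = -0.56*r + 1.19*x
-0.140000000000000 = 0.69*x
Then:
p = -0.42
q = 1.49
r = 4.08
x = -0.20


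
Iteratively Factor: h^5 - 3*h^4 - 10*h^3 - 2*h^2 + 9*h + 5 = (h - 1)*(h^4 - 2*h^3 - 12*h^2 - 14*h - 5) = (h - 1)*(h + 1)*(h^3 - 3*h^2 - 9*h - 5) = (h - 5)*(h - 1)*(h + 1)*(h^2 + 2*h + 1) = (h - 5)*(h - 1)*(h + 1)^2*(h + 1)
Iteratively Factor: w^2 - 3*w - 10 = (w - 5)*(w + 2)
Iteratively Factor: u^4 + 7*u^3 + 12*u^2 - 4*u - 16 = (u - 1)*(u^3 + 8*u^2 + 20*u + 16) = (u - 1)*(u + 4)*(u^2 + 4*u + 4) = (u - 1)*(u + 2)*(u + 4)*(u + 2)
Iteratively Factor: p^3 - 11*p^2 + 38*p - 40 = (p - 2)*(p^2 - 9*p + 20) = (p - 4)*(p - 2)*(p - 5)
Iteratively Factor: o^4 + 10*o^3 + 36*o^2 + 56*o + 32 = (o + 2)*(o^3 + 8*o^2 + 20*o + 16) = (o + 2)^2*(o^2 + 6*o + 8) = (o + 2)^2*(o + 4)*(o + 2)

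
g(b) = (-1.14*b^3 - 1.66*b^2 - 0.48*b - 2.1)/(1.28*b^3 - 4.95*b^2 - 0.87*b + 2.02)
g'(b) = (-3.84*b^2 + 9.9*b + 0.87)*(-1.14*b^3 - 1.66*b^2 - 0.48*b - 2.1)/(1.28*b^3 - 4.95*b^2 - 0.87*b + 2.02)^2 + (-3.42*b^2 - 3.32*b - 0.48)/(1.28*b^3 - 4.95*b^2 - 0.87*b + 2.02) = (-8.88178419700125e-16*b^5 + 7.7678*b^4 + 3.2124*b^3 + 0.2238*b^2 - 27.4964*b - 2.7966)/(1.6384*b^6 - 12.672*b^5 + 22.2753*b^4 + 13.7842*b^3 - 19.2411*b^2 - 3.5148*b + 4.0804)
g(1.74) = 1.81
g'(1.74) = 0.64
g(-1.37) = 0.17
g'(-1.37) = 0.62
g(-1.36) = 0.18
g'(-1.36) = 0.64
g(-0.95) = 0.80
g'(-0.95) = 3.67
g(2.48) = 2.79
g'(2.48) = 2.23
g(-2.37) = -0.12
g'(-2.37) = 0.16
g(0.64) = 14.80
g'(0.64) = -346.92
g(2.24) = 2.34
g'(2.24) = 1.56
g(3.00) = 4.66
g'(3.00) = 5.65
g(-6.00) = -0.42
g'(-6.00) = 0.05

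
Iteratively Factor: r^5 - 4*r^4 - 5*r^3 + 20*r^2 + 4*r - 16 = (r + 2)*(r^4 - 6*r^3 + 7*r^2 + 6*r - 8) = (r - 4)*(r + 2)*(r^3 - 2*r^2 - r + 2) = (r - 4)*(r - 1)*(r + 2)*(r^2 - r - 2) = (r - 4)*(r - 2)*(r - 1)*(r + 2)*(r + 1)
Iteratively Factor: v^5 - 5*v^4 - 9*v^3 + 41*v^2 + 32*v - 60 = (v + 2)*(v^4 - 7*v^3 + 5*v^2 + 31*v - 30) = (v - 5)*(v + 2)*(v^3 - 2*v^2 - 5*v + 6) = (v - 5)*(v - 3)*(v + 2)*(v^2 + v - 2) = (v - 5)*(v - 3)*(v + 2)^2*(v - 1)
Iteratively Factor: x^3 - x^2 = (x)*(x^2 - x) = x^2*(x - 1)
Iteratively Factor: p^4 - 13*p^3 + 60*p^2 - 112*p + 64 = (p - 4)*(p^3 - 9*p^2 + 24*p - 16) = (p - 4)*(p - 1)*(p^2 - 8*p + 16) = (p - 4)^2*(p - 1)*(p - 4)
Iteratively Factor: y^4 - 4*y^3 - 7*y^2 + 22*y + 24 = (y + 1)*(y^3 - 5*y^2 - 2*y + 24) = (y - 4)*(y + 1)*(y^2 - y - 6) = (y - 4)*(y - 3)*(y + 1)*(y + 2)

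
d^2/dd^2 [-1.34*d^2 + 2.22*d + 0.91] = -2.68000000000000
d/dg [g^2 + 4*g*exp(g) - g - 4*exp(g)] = 4*g*exp(g) + 2*g - 1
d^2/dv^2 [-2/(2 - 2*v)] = 2/(v - 1)^3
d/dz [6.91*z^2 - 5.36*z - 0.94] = 13.82*z - 5.36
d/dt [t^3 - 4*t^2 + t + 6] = 3*t^2 - 8*t + 1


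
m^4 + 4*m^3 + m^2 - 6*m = m*(m - 1)*(m + 2)*(m + 3)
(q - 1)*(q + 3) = q^2 + 2*q - 3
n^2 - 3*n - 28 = (n - 7)*(n + 4)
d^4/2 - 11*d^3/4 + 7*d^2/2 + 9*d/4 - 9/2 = (d/2 + 1/2)*(d - 3)*(d - 2)*(d - 3/2)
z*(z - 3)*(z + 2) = z^3 - z^2 - 6*z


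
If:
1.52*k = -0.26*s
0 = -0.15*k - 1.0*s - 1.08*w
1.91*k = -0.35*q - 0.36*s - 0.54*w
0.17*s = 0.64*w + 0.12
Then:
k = -0.03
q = 0.21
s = 0.16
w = -0.14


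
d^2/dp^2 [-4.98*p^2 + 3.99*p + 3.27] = -9.96000000000000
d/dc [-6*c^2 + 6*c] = 6 - 12*c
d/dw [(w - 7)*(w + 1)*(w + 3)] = 3*w^2 - 6*w - 25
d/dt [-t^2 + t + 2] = 1 - 2*t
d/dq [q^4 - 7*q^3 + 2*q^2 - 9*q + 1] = 4*q^3 - 21*q^2 + 4*q - 9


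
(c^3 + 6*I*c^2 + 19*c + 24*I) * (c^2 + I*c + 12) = c^5 + 7*I*c^4 + 25*c^3 + 115*I*c^2 + 204*c + 288*I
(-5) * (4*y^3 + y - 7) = -20*y^3 - 5*y + 35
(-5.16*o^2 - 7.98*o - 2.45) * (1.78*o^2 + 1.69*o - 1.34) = -9.1848*o^4 - 22.9248*o^3 - 10.9328*o^2 + 6.5527*o + 3.283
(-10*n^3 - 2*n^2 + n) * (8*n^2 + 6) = -80*n^5 - 16*n^4 - 52*n^3 - 12*n^2 + 6*n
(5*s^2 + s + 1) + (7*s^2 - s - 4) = 12*s^2 - 3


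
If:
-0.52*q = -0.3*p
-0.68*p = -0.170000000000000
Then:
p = 0.25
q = 0.14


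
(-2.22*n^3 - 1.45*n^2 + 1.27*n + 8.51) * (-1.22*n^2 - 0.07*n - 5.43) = 2.7084*n^5 + 1.9244*n^4 + 10.6067*n^3 - 2.5976*n^2 - 7.4918*n - 46.2093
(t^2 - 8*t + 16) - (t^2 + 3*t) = 16 - 11*t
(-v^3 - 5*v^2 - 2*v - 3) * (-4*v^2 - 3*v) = 4*v^5 + 23*v^4 + 23*v^3 + 18*v^2 + 9*v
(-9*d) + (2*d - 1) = -7*d - 1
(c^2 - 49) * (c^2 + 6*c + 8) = c^4 + 6*c^3 - 41*c^2 - 294*c - 392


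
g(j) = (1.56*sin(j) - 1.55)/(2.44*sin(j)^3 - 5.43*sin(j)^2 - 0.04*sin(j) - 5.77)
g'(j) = (1.56*sin(j) - 1.55)*(-7.32*sin(j)^2*cos(j) + 10.86*sin(j)*cos(j) + 0.04*cos(j))/(2.44*sin(j)^3 - 5.43*sin(j)^2 - 0.04*sin(j) - 5.77)^2 + 1.56*cos(j)/(2.44*sin(j)^3 - 5.43*sin(j)^2 - 0.04*sin(j) - 5.77)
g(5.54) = 0.29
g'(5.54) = 0.13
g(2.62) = 0.11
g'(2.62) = 0.25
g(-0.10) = 0.29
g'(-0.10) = -0.21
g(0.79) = 0.06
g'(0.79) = -0.16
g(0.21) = 0.20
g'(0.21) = -0.32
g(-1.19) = 0.24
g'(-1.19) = 0.07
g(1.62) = -0.00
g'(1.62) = 0.01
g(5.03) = 0.24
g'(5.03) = 0.06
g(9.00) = 0.14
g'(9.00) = 0.28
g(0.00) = 0.27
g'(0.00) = -0.27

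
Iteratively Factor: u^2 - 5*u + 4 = (u - 4)*(u - 1)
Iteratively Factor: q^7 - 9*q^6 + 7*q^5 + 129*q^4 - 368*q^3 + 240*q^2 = (q)*(q^6 - 9*q^5 + 7*q^4 + 129*q^3 - 368*q^2 + 240*q) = q*(q - 4)*(q^5 - 5*q^4 - 13*q^3 + 77*q^2 - 60*q) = q*(q - 4)*(q - 3)*(q^4 - 2*q^3 - 19*q^2 + 20*q) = q^2*(q - 4)*(q - 3)*(q^3 - 2*q^2 - 19*q + 20) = q^2*(q - 4)*(q - 3)*(q - 1)*(q^2 - q - 20) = q^2*(q - 5)*(q - 4)*(q - 3)*(q - 1)*(q + 4)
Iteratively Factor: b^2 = (b)*(b)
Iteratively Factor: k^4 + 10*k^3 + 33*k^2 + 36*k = (k + 3)*(k^3 + 7*k^2 + 12*k) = k*(k + 3)*(k^2 + 7*k + 12) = k*(k + 3)*(k + 4)*(k + 3)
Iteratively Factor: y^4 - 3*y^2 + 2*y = (y + 2)*(y^3 - 2*y^2 + y) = (y - 1)*(y + 2)*(y^2 - y) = y*(y - 1)*(y + 2)*(y - 1)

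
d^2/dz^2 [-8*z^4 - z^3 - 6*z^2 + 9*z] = -96*z^2 - 6*z - 12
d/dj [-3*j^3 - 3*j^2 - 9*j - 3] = -9*j^2 - 6*j - 9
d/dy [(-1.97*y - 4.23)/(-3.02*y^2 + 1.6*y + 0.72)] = (-5.9494*y^2 - 25.5492*y + 5.3496)/(9.1204*y^4 - 9.664*y^3 - 1.7888*y^2 + 2.304*y + 0.5184)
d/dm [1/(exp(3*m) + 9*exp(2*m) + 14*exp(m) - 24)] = (-3*exp(2*m) - 18*exp(m) - 14)*exp(m)/(exp(3*m) + 9*exp(2*m) + 14*exp(m) - 24)^2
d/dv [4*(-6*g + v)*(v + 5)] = -24*g + 8*v + 20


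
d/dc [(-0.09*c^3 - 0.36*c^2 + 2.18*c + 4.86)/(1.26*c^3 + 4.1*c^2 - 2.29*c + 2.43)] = (0.0846*c^4 - 5.0814*c^3 - 27.1405*c^2 - 41.6016*c + 16.4268)/(1.5876*c^6 + 10.332*c^5 + 11.0392*c^4 - 12.6544*c^3 + 25.1701*c^2 - 11.1294*c + 5.9049)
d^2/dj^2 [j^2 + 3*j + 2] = 2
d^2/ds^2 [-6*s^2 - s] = -12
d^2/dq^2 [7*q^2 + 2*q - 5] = 14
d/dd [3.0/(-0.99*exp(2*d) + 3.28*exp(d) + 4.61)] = (5.94*exp(d) - 9.84)*exp(d)/(-0.99*exp(2*d) + 3.28*exp(d) + 4.61)^2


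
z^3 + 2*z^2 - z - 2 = (z - 1)*(z + 1)*(z + 2)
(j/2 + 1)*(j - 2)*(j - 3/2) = j^3/2 - 3*j^2/4 - 2*j + 3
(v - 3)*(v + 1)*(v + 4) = v^3 + 2*v^2 - 11*v - 12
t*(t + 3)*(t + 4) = t^3 + 7*t^2 + 12*t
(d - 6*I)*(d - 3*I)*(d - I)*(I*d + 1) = I*d^4 + 11*d^3 - 37*I*d^2 - 45*d + 18*I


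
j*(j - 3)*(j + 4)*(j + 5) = j^4 + 6*j^3 - 7*j^2 - 60*j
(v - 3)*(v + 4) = v^2 + v - 12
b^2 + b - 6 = (b - 2)*(b + 3)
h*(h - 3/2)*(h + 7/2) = h^3 + 2*h^2 - 21*h/4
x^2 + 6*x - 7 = (x - 1)*(x + 7)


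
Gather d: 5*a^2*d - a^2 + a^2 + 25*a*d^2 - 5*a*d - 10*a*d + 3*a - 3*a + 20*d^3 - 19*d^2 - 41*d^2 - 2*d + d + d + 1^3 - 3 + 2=20*d^3 + d^2*(25*a - 60) + d*(5*a^2 - 15*a)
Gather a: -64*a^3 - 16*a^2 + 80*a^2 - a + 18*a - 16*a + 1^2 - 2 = -64*a^3 + 64*a^2 + a - 1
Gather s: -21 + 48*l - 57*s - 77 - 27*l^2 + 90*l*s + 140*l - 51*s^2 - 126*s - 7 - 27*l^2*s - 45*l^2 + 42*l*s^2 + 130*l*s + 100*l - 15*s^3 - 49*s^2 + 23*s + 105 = -72*l^2 + 288*l - 15*s^3 + s^2*(42*l - 100) + s*(-27*l^2 + 220*l - 160)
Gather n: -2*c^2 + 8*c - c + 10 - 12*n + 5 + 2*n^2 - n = -2*c^2 + 7*c + 2*n^2 - 13*n + 15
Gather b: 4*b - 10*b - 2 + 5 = 3 - 6*b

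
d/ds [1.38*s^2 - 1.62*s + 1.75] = 2.76*s - 1.62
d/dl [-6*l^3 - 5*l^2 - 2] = 2*l*(-9*l - 5)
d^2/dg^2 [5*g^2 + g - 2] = 10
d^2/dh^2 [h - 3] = 0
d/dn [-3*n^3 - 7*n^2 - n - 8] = -9*n^2 - 14*n - 1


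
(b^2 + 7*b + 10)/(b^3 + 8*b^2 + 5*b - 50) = (b + 2)/(b^2 + 3*b - 10)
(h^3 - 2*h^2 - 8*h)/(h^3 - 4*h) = (h - 4)/(h - 2)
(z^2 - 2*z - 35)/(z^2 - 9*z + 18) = (z^2 - 2*z - 35)/(z^2 - 9*z + 18)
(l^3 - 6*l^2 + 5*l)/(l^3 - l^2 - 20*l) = (l - 1)/(l + 4)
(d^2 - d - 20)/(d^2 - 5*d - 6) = (-d^2 + d + 20)/(-d^2 + 5*d + 6)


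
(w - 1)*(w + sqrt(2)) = w^2 - w + sqrt(2)*w - sqrt(2)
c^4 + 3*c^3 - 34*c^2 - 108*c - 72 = (c - 6)*(c + 1)*(c + 2)*(c + 6)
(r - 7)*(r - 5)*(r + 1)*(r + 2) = r^4 - 9*r^3 + r^2 + 81*r + 70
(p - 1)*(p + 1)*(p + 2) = p^3 + 2*p^2 - p - 2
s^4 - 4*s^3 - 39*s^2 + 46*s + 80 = (s - 8)*(s - 2)*(s + 1)*(s + 5)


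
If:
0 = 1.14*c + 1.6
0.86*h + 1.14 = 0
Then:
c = -1.40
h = -1.33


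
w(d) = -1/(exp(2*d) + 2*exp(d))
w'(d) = -(-2*exp(2*d) - 2*exp(d))/(exp(2*d) + 2*exp(d))^2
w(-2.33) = -4.90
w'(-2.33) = 5.13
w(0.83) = -0.10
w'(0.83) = 0.16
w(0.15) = -0.27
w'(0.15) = 0.37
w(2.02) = -0.01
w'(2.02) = 0.02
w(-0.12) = -0.39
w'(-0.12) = 0.51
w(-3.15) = -11.42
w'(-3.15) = 11.66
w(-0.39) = -0.55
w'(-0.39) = 0.69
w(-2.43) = -5.44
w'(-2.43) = 5.67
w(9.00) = 0.00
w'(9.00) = 0.00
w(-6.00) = -201.46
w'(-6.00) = 201.71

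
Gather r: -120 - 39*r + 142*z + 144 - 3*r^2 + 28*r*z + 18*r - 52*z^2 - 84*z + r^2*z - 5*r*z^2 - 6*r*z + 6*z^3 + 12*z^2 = r^2*(z - 3) + r*(-5*z^2 + 22*z - 21) + 6*z^3 - 40*z^2 + 58*z + 24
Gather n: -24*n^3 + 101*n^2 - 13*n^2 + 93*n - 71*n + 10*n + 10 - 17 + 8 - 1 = -24*n^3 + 88*n^2 + 32*n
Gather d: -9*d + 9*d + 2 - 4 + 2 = 0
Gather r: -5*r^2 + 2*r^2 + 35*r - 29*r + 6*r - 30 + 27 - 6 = -3*r^2 + 12*r - 9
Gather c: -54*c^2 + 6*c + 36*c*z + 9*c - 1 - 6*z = -54*c^2 + c*(36*z + 15) - 6*z - 1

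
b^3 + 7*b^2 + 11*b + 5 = (b + 1)^2*(b + 5)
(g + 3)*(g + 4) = g^2 + 7*g + 12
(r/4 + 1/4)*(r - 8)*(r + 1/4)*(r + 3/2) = r^4/4 - 21*r^3/16 - 159*r^2/32 - 133*r/32 - 3/4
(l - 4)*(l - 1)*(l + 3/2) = l^3 - 7*l^2/2 - 7*l/2 + 6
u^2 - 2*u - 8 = (u - 4)*(u + 2)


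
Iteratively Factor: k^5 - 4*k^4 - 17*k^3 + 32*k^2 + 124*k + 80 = (k + 2)*(k^4 - 6*k^3 - 5*k^2 + 42*k + 40) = (k - 5)*(k + 2)*(k^3 - k^2 - 10*k - 8) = (k - 5)*(k + 2)^2*(k^2 - 3*k - 4) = (k - 5)*(k + 1)*(k + 2)^2*(k - 4)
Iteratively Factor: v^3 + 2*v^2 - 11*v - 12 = (v + 1)*(v^2 + v - 12) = (v + 1)*(v + 4)*(v - 3)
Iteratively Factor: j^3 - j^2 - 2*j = (j + 1)*(j^2 - 2*j) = j*(j + 1)*(j - 2)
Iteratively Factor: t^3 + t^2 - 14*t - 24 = (t + 3)*(t^2 - 2*t - 8) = (t + 2)*(t + 3)*(t - 4)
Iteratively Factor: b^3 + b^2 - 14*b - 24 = (b - 4)*(b^2 + 5*b + 6) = (b - 4)*(b + 3)*(b + 2)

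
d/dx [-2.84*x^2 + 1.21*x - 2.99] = 1.21 - 5.68*x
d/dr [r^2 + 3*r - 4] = 2*r + 3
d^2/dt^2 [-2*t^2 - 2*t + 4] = -4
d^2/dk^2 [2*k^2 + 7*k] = 4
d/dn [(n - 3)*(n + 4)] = 2*n + 1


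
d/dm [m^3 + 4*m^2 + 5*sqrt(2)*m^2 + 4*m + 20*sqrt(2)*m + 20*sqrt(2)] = 3*m^2 + 8*m + 10*sqrt(2)*m + 4 + 20*sqrt(2)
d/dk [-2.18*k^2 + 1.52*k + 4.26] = 1.52 - 4.36*k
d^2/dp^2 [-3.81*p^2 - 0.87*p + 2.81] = -7.62000000000000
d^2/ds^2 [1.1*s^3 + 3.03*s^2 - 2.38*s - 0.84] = 6.6*s + 6.06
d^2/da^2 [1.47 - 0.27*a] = 0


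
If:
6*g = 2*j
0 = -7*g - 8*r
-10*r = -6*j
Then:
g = 0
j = 0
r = 0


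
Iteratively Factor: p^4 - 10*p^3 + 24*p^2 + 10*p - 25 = (p - 5)*(p^3 - 5*p^2 - p + 5) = (p - 5)*(p - 1)*(p^2 - 4*p - 5) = (p - 5)*(p - 1)*(p + 1)*(p - 5)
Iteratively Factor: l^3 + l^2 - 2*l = (l)*(l^2 + l - 2) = l*(l + 2)*(l - 1)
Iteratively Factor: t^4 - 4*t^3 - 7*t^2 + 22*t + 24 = (t + 2)*(t^3 - 6*t^2 + 5*t + 12) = (t + 1)*(t + 2)*(t^2 - 7*t + 12) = (t - 4)*(t + 1)*(t + 2)*(t - 3)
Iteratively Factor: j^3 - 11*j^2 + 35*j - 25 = (j - 5)*(j^2 - 6*j + 5) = (j - 5)^2*(j - 1)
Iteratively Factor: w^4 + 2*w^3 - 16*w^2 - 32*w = (w - 4)*(w^3 + 6*w^2 + 8*w) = w*(w - 4)*(w^2 + 6*w + 8) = w*(w - 4)*(w + 2)*(w + 4)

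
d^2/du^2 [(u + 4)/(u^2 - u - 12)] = 2*(3*(-u - 1)*(-u^2 + u + 12) - (u + 4)*(2*u - 1)^2)/(-u^2 + u + 12)^3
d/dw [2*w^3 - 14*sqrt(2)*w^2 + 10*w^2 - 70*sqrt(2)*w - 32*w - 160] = 6*w^2 - 28*sqrt(2)*w + 20*w - 70*sqrt(2) - 32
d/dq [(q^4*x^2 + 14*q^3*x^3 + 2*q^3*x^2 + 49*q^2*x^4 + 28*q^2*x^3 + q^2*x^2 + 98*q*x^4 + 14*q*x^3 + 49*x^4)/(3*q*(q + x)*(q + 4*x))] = x^2*(q^6 + 10*q^5*x + 33*q^4*x^2 - 18*q^4*x - q^4 + 112*q^3*x^3 - 180*q^3*x^2 - 28*q^3*x + 196*q^2*x^4 - 378*q^2*x^3 - 213*q^2*x^2 - 490*q*x^3 - 196*x^4)/(3*q^2*(q^4 + 10*q^3*x + 33*q^2*x^2 + 40*q*x^3 + 16*x^4))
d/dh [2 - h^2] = -2*h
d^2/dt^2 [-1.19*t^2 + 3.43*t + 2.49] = -2.38000000000000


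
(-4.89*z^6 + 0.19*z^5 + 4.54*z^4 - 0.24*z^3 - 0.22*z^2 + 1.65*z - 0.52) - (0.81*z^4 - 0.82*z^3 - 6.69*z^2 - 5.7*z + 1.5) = -4.89*z^6 + 0.19*z^5 + 3.73*z^4 + 0.58*z^3 + 6.47*z^2 + 7.35*z - 2.02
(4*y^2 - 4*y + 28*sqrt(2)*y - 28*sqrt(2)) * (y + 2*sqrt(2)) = 4*y^3 - 4*y^2 + 36*sqrt(2)*y^2 - 36*sqrt(2)*y + 112*y - 112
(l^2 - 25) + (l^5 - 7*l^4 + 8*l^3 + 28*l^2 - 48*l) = l^5 - 7*l^4 + 8*l^3 + 29*l^2 - 48*l - 25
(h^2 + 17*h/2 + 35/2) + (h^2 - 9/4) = 2*h^2 + 17*h/2 + 61/4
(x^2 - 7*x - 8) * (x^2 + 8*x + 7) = x^4 + x^3 - 57*x^2 - 113*x - 56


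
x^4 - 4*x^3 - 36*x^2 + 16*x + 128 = (x - 8)*(x - 2)*(x + 2)*(x + 4)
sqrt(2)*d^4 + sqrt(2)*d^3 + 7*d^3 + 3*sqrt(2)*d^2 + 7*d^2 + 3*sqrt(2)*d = d*(d + 1)*(d + 3*sqrt(2))*(sqrt(2)*d + 1)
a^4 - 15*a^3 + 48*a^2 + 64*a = a*(a - 8)^2*(a + 1)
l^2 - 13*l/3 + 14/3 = (l - 7/3)*(l - 2)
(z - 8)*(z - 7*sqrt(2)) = z^2 - 7*sqrt(2)*z - 8*z + 56*sqrt(2)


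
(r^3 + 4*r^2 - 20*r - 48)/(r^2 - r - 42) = (r^2 - 2*r - 8)/(r - 7)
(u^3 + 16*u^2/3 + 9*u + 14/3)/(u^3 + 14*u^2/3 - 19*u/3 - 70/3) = (3*u^2 + 10*u + 7)/(3*u^2 + 8*u - 35)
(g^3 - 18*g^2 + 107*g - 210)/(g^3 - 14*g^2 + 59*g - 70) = (g - 6)/(g - 2)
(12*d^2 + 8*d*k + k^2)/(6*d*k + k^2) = (2*d + k)/k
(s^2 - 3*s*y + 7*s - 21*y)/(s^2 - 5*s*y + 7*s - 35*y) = (-s + 3*y)/(-s + 5*y)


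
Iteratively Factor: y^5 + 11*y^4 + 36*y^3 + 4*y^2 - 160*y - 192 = (y + 2)*(y^4 + 9*y^3 + 18*y^2 - 32*y - 96) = (y - 2)*(y + 2)*(y^3 + 11*y^2 + 40*y + 48) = (y - 2)*(y + 2)*(y + 4)*(y^2 + 7*y + 12) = (y - 2)*(y + 2)*(y + 3)*(y + 4)*(y + 4)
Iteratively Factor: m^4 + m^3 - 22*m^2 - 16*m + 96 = (m - 4)*(m^3 + 5*m^2 - 2*m - 24) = (m - 4)*(m - 2)*(m^2 + 7*m + 12) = (m - 4)*(m - 2)*(m + 4)*(m + 3)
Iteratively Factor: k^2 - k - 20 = (k + 4)*(k - 5)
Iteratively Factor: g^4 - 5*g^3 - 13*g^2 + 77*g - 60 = (g - 3)*(g^3 - 2*g^2 - 19*g + 20) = (g - 3)*(g + 4)*(g^2 - 6*g + 5) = (g - 5)*(g - 3)*(g + 4)*(g - 1)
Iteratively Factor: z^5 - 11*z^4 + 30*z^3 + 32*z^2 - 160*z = (z - 4)*(z^4 - 7*z^3 + 2*z^2 + 40*z) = (z - 4)^2*(z^3 - 3*z^2 - 10*z) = z*(z - 4)^2*(z^2 - 3*z - 10) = z*(z - 4)^2*(z + 2)*(z - 5)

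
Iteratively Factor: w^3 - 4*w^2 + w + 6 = (w - 3)*(w^2 - w - 2) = (w - 3)*(w - 2)*(w + 1)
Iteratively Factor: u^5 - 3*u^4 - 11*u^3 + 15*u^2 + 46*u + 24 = (u + 1)*(u^4 - 4*u^3 - 7*u^2 + 22*u + 24) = (u + 1)*(u + 2)*(u^3 - 6*u^2 + 5*u + 12) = (u - 3)*(u + 1)*(u + 2)*(u^2 - 3*u - 4) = (u - 4)*(u - 3)*(u + 1)*(u + 2)*(u + 1)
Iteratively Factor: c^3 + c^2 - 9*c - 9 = (c - 3)*(c^2 + 4*c + 3) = (c - 3)*(c + 3)*(c + 1)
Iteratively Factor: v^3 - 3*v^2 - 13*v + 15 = (v + 3)*(v^2 - 6*v + 5) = (v - 1)*(v + 3)*(v - 5)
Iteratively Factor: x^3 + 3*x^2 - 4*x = (x)*(x^2 + 3*x - 4) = x*(x + 4)*(x - 1)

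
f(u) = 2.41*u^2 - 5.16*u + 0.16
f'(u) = 4.82*u - 5.16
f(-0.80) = 5.83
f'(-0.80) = -9.02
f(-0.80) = 5.83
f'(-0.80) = -9.02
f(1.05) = -2.60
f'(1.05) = -0.10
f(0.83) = -2.46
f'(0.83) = -1.16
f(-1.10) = 8.75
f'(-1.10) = -10.46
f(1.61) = -1.90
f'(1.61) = 2.60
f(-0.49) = 3.27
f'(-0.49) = -7.52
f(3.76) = 14.83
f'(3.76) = 12.96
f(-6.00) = 117.88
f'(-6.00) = -34.08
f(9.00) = 148.93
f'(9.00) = 38.22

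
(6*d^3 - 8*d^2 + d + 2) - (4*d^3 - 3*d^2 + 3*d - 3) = 2*d^3 - 5*d^2 - 2*d + 5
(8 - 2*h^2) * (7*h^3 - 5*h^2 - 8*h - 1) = -14*h^5 + 10*h^4 + 72*h^3 - 38*h^2 - 64*h - 8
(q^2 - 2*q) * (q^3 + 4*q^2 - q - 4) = q^5 + 2*q^4 - 9*q^3 - 2*q^2 + 8*q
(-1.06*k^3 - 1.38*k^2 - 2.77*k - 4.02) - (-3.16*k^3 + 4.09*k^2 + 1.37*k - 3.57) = 2.1*k^3 - 5.47*k^2 - 4.14*k - 0.45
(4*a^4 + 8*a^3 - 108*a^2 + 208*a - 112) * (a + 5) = 4*a^5 + 28*a^4 - 68*a^3 - 332*a^2 + 928*a - 560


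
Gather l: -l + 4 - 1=3 - l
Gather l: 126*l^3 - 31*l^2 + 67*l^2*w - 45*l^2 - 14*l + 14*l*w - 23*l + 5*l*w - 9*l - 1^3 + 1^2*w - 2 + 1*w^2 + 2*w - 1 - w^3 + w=126*l^3 + l^2*(67*w - 76) + l*(19*w - 46) - w^3 + w^2 + 4*w - 4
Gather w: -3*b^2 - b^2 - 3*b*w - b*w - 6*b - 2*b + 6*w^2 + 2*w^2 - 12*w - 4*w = -4*b^2 - 8*b + 8*w^2 + w*(-4*b - 16)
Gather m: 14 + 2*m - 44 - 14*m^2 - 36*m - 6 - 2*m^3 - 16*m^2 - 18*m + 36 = -2*m^3 - 30*m^2 - 52*m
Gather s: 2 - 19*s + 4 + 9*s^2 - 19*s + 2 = 9*s^2 - 38*s + 8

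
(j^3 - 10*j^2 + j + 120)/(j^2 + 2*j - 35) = (j^2 - 5*j - 24)/(j + 7)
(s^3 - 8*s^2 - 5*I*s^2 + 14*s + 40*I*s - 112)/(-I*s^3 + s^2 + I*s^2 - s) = (I*s^3 + s^2*(5 - 8*I) + 2*s*(-20 + 7*I) - 112*I)/(s*(s^2 + s*(-1 + I) - I))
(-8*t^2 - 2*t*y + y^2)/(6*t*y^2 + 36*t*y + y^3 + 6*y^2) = (-8*t^2 - 2*t*y + y^2)/(y*(6*t*y + 36*t + y^2 + 6*y))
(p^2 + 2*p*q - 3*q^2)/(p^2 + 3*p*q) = (p - q)/p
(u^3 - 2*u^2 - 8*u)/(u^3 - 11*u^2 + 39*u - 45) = u*(u^2 - 2*u - 8)/(u^3 - 11*u^2 + 39*u - 45)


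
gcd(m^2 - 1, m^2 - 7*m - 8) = m + 1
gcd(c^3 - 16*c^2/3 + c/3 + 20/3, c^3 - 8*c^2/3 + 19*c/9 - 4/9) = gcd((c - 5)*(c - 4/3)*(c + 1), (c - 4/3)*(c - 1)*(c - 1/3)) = c - 4/3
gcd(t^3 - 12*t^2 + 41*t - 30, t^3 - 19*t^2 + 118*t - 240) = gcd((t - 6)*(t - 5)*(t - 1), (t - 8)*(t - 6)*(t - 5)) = t^2 - 11*t + 30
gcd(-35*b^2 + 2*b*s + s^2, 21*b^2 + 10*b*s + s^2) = 7*b + s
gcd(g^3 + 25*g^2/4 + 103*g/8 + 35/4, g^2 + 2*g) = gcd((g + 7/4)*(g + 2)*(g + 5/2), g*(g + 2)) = g + 2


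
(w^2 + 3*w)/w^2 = (w + 3)/w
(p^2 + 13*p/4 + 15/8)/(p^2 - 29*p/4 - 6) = (p + 5/2)/(p - 8)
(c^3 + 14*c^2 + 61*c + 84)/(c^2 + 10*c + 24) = (c^2 + 10*c + 21)/(c + 6)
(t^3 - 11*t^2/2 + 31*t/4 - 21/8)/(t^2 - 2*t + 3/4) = t - 7/2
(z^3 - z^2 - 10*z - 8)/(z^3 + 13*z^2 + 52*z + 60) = (z^2 - 3*z - 4)/(z^2 + 11*z + 30)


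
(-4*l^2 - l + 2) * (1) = -4*l^2 - l + 2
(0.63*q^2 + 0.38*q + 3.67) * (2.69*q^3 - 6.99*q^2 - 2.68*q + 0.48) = 1.6947*q^5 - 3.3815*q^4 + 5.5277*q^3 - 26.3693*q^2 - 9.6532*q + 1.7616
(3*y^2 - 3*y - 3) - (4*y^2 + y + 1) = -y^2 - 4*y - 4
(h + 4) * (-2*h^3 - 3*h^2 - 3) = -2*h^4 - 11*h^3 - 12*h^2 - 3*h - 12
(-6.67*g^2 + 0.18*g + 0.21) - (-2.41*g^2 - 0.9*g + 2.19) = -4.26*g^2 + 1.08*g - 1.98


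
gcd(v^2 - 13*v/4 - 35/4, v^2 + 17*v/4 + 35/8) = v + 7/4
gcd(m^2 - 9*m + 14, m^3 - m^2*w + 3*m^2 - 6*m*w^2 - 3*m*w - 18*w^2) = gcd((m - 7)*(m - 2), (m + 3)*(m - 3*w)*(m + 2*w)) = 1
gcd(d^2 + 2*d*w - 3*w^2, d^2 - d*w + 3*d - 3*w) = -d + w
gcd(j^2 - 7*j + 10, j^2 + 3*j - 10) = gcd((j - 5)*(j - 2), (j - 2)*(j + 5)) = j - 2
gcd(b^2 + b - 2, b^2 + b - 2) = b^2 + b - 2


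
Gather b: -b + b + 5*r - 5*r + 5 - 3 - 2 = 0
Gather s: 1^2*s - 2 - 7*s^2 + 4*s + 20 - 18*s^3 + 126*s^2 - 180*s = -18*s^3 + 119*s^2 - 175*s + 18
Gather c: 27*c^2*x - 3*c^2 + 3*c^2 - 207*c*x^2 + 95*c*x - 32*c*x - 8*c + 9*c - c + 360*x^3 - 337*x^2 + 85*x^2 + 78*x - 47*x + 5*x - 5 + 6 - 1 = 27*c^2*x + c*(-207*x^2 + 63*x) + 360*x^3 - 252*x^2 + 36*x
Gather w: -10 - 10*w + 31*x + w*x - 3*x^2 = w*(x - 10) - 3*x^2 + 31*x - 10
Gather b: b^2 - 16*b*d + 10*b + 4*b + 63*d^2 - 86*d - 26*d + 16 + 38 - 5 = b^2 + b*(14 - 16*d) + 63*d^2 - 112*d + 49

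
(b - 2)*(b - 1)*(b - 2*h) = b^3 - 2*b^2*h - 3*b^2 + 6*b*h + 2*b - 4*h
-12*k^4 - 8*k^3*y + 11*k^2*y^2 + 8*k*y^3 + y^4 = (-k + y)*(k + y)*(2*k + y)*(6*k + y)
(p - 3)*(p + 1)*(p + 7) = p^3 + 5*p^2 - 17*p - 21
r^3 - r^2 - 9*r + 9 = (r - 3)*(r - 1)*(r + 3)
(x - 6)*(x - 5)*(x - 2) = x^3 - 13*x^2 + 52*x - 60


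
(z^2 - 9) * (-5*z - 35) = -5*z^3 - 35*z^2 + 45*z + 315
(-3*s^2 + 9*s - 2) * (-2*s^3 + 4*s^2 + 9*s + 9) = 6*s^5 - 30*s^4 + 13*s^3 + 46*s^2 + 63*s - 18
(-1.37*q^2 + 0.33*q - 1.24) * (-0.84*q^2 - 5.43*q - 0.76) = 1.1508*q^4 + 7.1619*q^3 + 0.2909*q^2 + 6.4824*q + 0.9424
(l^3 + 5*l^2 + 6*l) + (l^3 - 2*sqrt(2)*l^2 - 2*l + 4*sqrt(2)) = 2*l^3 - 2*sqrt(2)*l^2 + 5*l^2 + 4*l + 4*sqrt(2)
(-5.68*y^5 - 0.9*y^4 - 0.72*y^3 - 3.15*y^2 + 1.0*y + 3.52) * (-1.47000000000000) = 8.3496*y^5 + 1.323*y^4 + 1.0584*y^3 + 4.6305*y^2 - 1.47*y - 5.1744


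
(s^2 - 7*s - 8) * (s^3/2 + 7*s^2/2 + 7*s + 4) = s^5/2 - 43*s^3/2 - 73*s^2 - 84*s - 32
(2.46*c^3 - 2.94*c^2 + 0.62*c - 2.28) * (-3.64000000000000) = -8.9544*c^3 + 10.7016*c^2 - 2.2568*c + 8.2992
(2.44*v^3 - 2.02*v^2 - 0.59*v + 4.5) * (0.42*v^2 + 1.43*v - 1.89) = 1.0248*v^5 + 2.6408*v^4 - 7.748*v^3 + 4.8641*v^2 + 7.5501*v - 8.505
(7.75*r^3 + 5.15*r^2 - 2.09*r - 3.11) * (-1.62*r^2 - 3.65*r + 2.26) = -12.555*r^5 - 36.6305*r^4 + 2.1033*r^3 + 24.3057*r^2 + 6.6281*r - 7.0286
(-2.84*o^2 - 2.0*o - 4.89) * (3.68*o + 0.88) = -10.4512*o^3 - 9.8592*o^2 - 19.7552*o - 4.3032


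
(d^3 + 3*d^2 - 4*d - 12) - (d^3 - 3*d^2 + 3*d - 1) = 6*d^2 - 7*d - 11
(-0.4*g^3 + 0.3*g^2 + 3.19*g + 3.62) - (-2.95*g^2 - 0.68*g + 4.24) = -0.4*g^3 + 3.25*g^2 + 3.87*g - 0.62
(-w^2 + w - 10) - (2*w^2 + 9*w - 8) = -3*w^2 - 8*w - 2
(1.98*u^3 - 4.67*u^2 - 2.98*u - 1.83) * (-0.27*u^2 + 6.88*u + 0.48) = -0.5346*u^5 + 14.8833*u^4 - 30.3746*u^3 - 22.2499*u^2 - 14.0208*u - 0.8784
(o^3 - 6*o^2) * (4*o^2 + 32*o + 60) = 4*o^5 + 8*o^4 - 132*o^3 - 360*o^2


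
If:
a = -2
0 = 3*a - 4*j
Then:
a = -2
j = -3/2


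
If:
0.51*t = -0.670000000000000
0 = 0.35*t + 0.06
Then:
No Solution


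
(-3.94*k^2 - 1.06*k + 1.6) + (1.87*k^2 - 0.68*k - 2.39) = -2.07*k^2 - 1.74*k - 0.79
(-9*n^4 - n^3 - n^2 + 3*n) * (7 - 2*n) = 18*n^5 - 61*n^4 - 5*n^3 - 13*n^2 + 21*n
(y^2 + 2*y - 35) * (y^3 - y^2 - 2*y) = y^5 + y^4 - 39*y^3 + 31*y^2 + 70*y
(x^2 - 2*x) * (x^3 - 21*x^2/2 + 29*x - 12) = x^5 - 25*x^4/2 + 50*x^3 - 70*x^2 + 24*x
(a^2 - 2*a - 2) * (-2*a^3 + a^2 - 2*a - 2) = -2*a^5 + 5*a^4 + 8*a + 4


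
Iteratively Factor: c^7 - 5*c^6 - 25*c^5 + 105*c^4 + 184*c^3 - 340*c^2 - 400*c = (c - 2)*(c^6 - 3*c^5 - 31*c^4 + 43*c^3 + 270*c^2 + 200*c) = (c - 2)*(c + 1)*(c^5 - 4*c^4 - 27*c^3 + 70*c^2 + 200*c) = (c - 2)*(c + 1)*(c + 4)*(c^4 - 8*c^3 + 5*c^2 + 50*c) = (c - 2)*(c + 1)*(c + 2)*(c + 4)*(c^3 - 10*c^2 + 25*c) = (c - 5)*(c - 2)*(c + 1)*(c + 2)*(c + 4)*(c^2 - 5*c) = c*(c - 5)*(c - 2)*(c + 1)*(c + 2)*(c + 4)*(c - 5)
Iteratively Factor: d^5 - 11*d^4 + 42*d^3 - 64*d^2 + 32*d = (d - 1)*(d^4 - 10*d^3 + 32*d^2 - 32*d) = d*(d - 1)*(d^3 - 10*d^2 + 32*d - 32) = d*(d - 4)*(d - 1)*(d^2 - 6*d + 8) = d*(d - 4)^2*(d - 1)*(d - 2)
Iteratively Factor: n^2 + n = (n)*(n + 1)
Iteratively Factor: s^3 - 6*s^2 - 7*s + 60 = (s - 4)*(s^2 - 2*s - 15) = (s - 4)*(s + 3)*(s - 5)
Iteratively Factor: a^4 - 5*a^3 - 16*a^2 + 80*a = (a + 4)*(a^3 - 9*a^2 + 20*a) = (a - 4)*(a + 4)*(a^2 - 5*a) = (a - 5)*(a - 4)*(a + 4)*(a)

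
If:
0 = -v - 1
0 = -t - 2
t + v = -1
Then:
No Solution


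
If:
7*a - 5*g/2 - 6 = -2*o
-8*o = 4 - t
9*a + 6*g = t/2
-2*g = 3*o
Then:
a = 358/571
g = -240/571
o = 160/571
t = 3564/571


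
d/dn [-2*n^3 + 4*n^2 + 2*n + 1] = -6*n^2 + 8*n + 2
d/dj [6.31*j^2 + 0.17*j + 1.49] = 12.62*j + 0.17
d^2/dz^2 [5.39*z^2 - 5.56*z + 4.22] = 10.7800000000000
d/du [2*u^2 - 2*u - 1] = 4*u - 2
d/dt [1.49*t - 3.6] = 1.49000000000000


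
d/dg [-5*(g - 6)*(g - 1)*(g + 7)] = 215 - 15*g^2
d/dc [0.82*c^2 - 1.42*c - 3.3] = 1.64*c - 1.42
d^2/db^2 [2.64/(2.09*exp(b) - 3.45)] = (11.531784*exp(b) + 19.03572)*exp(b)/(2.09*exp(b) - 3.45)^3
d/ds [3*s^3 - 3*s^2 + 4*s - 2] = 9*s^2 - 6*s + 4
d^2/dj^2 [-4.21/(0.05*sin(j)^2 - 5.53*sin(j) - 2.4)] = (-0.0421*sin(j)^4 + 3.492195*sin(j)^3 - 130.703239*sin(j)^2 + 48.89073*sin(j) + 258.501578)/(-0.05*sin(j)^2 + 5.53*sin(j) + 2.4)^3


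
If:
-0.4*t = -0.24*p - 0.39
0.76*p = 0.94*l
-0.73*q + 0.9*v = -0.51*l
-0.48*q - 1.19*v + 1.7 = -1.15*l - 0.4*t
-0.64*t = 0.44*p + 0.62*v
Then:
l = -0.96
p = -1.19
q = 0.04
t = 0.26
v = 0.57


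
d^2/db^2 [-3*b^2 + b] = -6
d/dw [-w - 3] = -1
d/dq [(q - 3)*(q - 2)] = 2*q - 5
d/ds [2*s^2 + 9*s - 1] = 4*s + 9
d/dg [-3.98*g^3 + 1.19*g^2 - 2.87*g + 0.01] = -11.94*g^2 + 2.38*g - 2.87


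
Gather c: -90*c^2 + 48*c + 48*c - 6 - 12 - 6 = -90*c^2 + 96*c - 24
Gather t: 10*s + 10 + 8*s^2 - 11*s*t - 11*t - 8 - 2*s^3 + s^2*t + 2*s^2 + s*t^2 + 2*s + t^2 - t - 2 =-2*s^3 + 10*s^2 + 12*s + t^2*(s + 1) + t*(s^2 - 11*s - 12)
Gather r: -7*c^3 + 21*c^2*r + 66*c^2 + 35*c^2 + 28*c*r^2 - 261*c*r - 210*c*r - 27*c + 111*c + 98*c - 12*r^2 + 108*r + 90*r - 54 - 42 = -7*c^3 + 101*c^2 + 182*c + r^2*(28*c - 12) + r*(21*c^2 - 471*c + 198) - 96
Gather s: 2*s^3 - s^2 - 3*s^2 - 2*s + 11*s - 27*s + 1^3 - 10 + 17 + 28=2*s^3 - 4*s^2 - 18*s + 36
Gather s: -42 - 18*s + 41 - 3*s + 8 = 7 - 21*s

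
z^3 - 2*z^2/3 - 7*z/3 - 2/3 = (z - 2)*(z + 1/3)*(z + 1)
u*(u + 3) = u^2 + 3*u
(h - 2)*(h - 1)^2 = h^3 - 4*h^2 + 5*h - 2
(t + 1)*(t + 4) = t^2 + 5*t + 4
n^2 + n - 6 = (n - 2)*(n + 3)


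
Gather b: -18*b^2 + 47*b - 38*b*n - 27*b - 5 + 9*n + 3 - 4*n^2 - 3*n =-18*b^2 + b*(20 - 38*n) - 4*n^2 + 6*n - 2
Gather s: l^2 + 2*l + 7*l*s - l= l^2 + 7*l*s + l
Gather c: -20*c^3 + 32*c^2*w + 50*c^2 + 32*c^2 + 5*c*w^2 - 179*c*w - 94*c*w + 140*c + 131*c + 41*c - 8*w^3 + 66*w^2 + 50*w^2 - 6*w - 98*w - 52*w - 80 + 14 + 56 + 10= -20*c^3 + c^2*(32*w + 82) + c*(5*w^2 - 273*w + 312) - 8*w^3 + 116*w^2 - 156*w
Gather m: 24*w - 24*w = 0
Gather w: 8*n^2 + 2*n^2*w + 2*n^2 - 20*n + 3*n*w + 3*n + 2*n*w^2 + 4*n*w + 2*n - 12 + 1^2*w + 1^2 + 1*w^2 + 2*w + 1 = 10*n^2 - 15*n + w^2*(2*n + 1) + w*(2*n^2 + 7*n + 3) - 10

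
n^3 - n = n*(n - 1)*(n + 1)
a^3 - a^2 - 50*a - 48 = (a - 8)*(a + 1)*(a + 6)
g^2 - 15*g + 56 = (g - 8)*(g - 7)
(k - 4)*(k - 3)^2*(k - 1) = k^4 - 11*k^3 + 43*k^2 - 69*k + 36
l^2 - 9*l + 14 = (l - 7)*(l - 2)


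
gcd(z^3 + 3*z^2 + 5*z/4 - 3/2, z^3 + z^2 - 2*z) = z + 2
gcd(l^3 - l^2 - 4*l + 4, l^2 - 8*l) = 1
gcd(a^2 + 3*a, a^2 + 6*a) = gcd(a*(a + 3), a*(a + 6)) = a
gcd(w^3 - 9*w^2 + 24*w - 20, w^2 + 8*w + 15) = 1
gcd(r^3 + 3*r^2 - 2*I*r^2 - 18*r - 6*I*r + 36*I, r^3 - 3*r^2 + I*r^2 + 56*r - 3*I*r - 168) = r - 3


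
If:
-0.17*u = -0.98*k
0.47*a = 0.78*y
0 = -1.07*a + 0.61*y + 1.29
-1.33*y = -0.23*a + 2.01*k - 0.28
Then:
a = 1.84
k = -0.38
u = -2.21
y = 1.11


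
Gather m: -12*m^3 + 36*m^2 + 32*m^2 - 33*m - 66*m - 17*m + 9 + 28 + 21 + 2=-12*m^3 + 68*m^2 - 116*m + 60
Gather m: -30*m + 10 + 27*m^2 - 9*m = 27*m^2 - 39*m + 10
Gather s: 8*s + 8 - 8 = 8*s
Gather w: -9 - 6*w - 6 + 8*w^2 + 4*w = 8*w^2 - 2*w - 15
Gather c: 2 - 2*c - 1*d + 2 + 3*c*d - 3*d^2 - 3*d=c*(3*d - 2) - 3*d^2 - 4*d + 4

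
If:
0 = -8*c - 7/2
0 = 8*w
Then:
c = -7/16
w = 0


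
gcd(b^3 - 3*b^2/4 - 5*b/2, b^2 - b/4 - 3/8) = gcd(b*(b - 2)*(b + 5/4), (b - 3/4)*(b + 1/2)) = 1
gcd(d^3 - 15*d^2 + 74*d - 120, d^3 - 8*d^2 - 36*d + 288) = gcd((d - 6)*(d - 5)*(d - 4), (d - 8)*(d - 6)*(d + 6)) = d - 6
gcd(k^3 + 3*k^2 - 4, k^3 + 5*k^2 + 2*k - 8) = k^2 + k - 2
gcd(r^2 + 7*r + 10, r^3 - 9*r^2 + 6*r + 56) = r + 2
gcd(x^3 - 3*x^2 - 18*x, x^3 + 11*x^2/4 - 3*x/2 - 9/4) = x + 3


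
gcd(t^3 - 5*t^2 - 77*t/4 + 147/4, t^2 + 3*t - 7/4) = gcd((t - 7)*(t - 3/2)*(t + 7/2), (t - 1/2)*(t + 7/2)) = t + 7/2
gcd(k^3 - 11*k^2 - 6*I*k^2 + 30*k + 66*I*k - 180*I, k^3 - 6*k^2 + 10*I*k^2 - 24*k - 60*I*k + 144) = k - 6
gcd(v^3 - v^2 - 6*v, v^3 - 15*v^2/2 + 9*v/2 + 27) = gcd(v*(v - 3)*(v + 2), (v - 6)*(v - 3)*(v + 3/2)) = v - 3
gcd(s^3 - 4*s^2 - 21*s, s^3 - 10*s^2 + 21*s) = s^2 - 7*s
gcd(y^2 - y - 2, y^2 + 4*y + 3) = y + 1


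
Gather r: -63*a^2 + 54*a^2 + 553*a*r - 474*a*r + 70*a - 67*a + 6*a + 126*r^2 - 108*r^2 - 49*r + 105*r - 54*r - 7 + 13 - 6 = -9*a^2 + 9*a + 18*r^2 + r*(79*a + 2)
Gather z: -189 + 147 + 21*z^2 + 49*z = 21*z^2 + 49*z - 42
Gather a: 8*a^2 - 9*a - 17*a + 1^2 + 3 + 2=8*a^2 - 26*a + 6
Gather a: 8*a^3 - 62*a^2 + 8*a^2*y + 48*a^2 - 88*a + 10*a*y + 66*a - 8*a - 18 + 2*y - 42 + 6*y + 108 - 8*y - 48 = 8*a^3 + a^2*(8*y - 14) + a*(10*y - 30)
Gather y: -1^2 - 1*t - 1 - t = -2*t - 2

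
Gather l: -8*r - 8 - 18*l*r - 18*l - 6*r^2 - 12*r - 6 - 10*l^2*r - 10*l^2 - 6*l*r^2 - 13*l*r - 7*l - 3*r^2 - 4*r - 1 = l^2*(-10*r - 10) + l*(-6*r^2 - 31*r - 25) - 9*r^2 - 24*r - 15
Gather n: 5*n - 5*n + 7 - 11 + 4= 0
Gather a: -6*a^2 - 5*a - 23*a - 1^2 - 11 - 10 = -6*a^2 - 28*a - 22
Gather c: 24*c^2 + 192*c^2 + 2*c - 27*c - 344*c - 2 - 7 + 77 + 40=216*c^2 - 369*c + 108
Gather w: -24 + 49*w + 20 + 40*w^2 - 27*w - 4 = 40*w^2 + 22*w - 8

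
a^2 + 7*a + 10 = (a + 2)*(a + 5)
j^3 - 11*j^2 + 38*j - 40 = (j - 5)*(j - 4)*(j - 2)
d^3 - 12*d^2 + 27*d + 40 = (d - 8)*(d - 5)*(d + 1)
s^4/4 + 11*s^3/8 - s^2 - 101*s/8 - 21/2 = (s/4 + 1)*(s - 3)*(s + 1)*(s + 7/2)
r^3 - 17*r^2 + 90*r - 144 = (r - 8)*(r - 6)*(r - 3)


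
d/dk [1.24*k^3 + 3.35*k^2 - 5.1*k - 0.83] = 3.72*k^2 + 6.7*k - 5.1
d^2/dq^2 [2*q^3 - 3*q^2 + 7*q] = 12*q - 6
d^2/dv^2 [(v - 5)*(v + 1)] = 2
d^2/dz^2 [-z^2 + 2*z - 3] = -2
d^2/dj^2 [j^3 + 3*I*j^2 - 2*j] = 6*j + 6*I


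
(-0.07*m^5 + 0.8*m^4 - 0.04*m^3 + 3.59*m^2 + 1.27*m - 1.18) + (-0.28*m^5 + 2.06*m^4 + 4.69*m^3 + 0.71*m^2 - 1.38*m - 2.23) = -0.35*m^5 + 2.86*m^4 + 4.65*m^3 + 4.3*m^2 - 0.11*m - 3.41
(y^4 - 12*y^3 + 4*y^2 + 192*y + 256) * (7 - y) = -y^5 + 19*y^4 - 88*y^3 - 164*y^2 + 1088*y + 1792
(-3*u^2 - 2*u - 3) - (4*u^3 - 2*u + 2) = -4*u^3 - 3*u^2 - 5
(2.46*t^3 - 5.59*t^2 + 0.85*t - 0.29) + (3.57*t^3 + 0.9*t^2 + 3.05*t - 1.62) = 6.03*t^3 - 4.69*t^2 + 3.9*t - 1.91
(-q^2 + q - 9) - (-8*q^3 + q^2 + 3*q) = 8*q^3 - 2*q^2 - 2*q - 9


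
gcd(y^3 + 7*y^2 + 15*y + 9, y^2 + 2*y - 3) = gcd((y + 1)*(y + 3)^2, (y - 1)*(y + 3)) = y + 3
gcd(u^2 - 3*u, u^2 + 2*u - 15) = u - 3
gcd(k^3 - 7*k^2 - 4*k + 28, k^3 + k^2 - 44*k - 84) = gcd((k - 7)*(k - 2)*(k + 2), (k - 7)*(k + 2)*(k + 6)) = k^2 - 5*k - 14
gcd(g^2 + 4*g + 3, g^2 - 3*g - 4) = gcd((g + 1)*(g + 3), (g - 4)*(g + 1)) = g + 1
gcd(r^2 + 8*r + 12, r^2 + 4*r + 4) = r + 2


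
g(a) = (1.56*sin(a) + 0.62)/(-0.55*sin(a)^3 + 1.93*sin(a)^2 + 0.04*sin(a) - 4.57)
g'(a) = (1.56*sin(a) + 0.62)*(1.65*sin(a)^2*cos(a) - 3.86*sin(a)*cos(a) - 0.04*cos(a))/(-0.55*sin(a)^3 + 1.93*sin(a)^2 + 0.04*sin(a) - 4.57)^2 + 1.56*cos(a)/(-0.55*sin(a)^3 + 1.93*sin(a)^2 + 0.04*sin(a) - 4.57)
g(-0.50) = 0.03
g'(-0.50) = -0.35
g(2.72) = -0.29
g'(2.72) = 0.42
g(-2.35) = 0.14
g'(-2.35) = 0.42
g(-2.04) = 0.29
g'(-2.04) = 0.49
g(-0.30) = -0.04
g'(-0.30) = -0.33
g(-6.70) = 0.00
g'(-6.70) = -0.34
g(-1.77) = 0.41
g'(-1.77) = 0.33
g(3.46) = -0.03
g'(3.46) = 0.33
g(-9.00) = 0.01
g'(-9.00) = 0.34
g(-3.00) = -0.09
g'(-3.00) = 0.33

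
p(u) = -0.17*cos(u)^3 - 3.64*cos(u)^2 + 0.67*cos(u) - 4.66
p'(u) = 0.51*sin(u)*cos(u)^2 + 7.28*sin(u)*cos(u) - 0.67*sin(u)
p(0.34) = -7.41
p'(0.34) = 2.22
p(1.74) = -4.88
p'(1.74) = -1.85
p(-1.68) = -4.78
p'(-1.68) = 1.45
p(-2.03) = -5.66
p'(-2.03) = 3.40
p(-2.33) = -6.79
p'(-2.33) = 3.95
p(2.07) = -5.80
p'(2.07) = -3.55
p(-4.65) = -4.72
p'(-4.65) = -1.12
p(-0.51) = -6.96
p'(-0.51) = -2.96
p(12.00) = -6.79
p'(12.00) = -3.13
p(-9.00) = -8.16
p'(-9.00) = 2.84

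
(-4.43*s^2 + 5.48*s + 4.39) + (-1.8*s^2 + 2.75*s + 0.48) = -6.23*s^2 + 8.23*s + 4.87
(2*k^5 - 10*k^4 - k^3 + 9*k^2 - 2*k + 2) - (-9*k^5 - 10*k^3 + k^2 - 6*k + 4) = 11*k^5 - 10*k^4 + 9*k^3 + 8*k^2 + 4*k - 2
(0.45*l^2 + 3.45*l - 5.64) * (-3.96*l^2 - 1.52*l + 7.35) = -1.782*l^4 - 14.346*l^3 + 20.3979*l^2 + 33.9303*l - 41.454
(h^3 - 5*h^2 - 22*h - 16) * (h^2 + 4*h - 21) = h^5 - h^4 - 63*h^3 + h^2 + 398*h + 336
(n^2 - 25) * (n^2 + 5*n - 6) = n^4 + 5*n^3 - 31*n^2 - 125*n + 150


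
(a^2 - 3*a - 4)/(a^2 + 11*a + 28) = (a^2 - 3*a - 4)/(a^2 + 11*a + 28)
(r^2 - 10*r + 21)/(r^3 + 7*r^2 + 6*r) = (r^2 - 10*r + 21)/(r*(r^2 + 7*r + 6))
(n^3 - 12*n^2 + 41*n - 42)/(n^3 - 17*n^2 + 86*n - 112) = (n - 3)/(n - 8)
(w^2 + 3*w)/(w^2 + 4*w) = (w + 3)/(w + 4)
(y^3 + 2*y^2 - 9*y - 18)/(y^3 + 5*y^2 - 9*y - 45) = (y + 2)/(y + 5)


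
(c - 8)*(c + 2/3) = c^2 - 22*c/3 - 16/3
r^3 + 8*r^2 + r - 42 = (r - 2)*(r + 3)*(r + 7)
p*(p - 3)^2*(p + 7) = p^4 + p^3 - 33*p^2 + 63*p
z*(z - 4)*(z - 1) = z^3 - 5*z^2 + 4*z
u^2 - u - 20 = (u - 5)*(u + 4)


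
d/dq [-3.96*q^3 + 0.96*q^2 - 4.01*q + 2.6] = -11.88*q^2 + 1.92*q - 4.01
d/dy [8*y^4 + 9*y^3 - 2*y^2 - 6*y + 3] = 32*y^3 + 27*y^2 - 4*y - 6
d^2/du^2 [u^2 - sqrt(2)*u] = 2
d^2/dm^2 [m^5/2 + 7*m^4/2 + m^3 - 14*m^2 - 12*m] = 10*m^3 + 42*m^2 + 6*m - 28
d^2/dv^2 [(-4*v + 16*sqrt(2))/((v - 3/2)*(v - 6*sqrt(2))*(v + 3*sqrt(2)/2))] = 192*(-4*v^5 + 6*v^4 + 50*sqrt(2)*v^4 - 465*v^3 - 73*sqrt(2)*v^3 + 396*sqrt(2)*v^2 + 864*v^2 - 1458*sqrt(2)*v + 2106*v - 1944 + 2673*sqrt(2))/(32*v^9 - 432*sqrt(2)*v^8 - 144*v^8 + 2376*v^7 + 1944*sqrt(2)*v^7 - 9828*v^6 + 6804*sqrt(2)*v^6 - 42282*sqrt(2)*v^5 - 24300*v^5 - 74358*sqrt(2)*v^4 + 167670*v^4 - 449064*v^3 + 597051*sqrt(2)*v^3 - 944784*sqrt(2)*v^2 + 971028*v^2 - 1259712*v + 472392*sqrt(2)*v + 629856)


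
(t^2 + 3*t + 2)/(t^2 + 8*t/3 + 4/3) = 3*(t + 1)/(3*t + 2)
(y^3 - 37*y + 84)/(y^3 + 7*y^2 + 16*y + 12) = (y^3 - 37*y + 84)/(y^3 + 7*y^2 + 16*y + 12)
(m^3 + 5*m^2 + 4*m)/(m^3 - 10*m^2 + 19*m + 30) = m*(m + 4)/(m^2 - 11*m + 30)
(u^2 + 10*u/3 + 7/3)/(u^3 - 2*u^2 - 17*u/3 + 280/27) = 9*(u + 1)/(9*u^2 - 39*u + 40)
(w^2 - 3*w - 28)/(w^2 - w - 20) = (w - 7)/(w - 5)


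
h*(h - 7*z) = h^2 - 7*h*z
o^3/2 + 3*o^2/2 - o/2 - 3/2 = (o/2 + 1/2)*(o - 1)*(o + 3)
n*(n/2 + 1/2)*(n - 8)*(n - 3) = n^4/2 - 5*n^3 + 13*n^2/2 + 12*n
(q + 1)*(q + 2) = q^2 + 3*q + 2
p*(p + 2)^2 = p^3 + 4*p^2 + 4*p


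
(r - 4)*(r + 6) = r^2 + 2*r - 24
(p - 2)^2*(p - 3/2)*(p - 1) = p^4 - 13*p^3/2 + 31*p^2/2 - 16*p + 6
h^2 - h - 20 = (h - 5)*(h + 4)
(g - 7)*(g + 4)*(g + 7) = g^3 + 4*g^2 - 49*g - 196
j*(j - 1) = j^2 - j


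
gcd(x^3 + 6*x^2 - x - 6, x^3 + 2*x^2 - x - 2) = x^2 - 1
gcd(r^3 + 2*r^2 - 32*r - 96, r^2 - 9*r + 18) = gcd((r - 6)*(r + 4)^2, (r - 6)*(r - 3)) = r - 6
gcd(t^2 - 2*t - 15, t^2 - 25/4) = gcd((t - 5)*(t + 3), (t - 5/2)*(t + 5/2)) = 1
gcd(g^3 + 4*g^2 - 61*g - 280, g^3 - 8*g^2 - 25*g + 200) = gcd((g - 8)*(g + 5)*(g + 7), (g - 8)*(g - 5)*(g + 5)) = g^2 - 3*g - 40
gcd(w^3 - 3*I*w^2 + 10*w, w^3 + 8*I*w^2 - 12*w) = w^2 + 2*I*w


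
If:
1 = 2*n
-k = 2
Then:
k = -2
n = 1/2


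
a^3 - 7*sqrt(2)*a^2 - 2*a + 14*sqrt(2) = (a - 7*sqrt(2))*(a - sqrt(2))*(a + sqrt(2))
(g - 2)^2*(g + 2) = g^3 - 2*g^2 - 4*g + 8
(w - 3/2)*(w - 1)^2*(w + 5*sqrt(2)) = w^4 - 7*w^3/2 + 5*sqrt(2)*w^3 - 35*sqrt(2)*w^2/2 + 4*w^2 - 3*w/2 + 20*sqrt(2)*w - 15*sqrt(2)/2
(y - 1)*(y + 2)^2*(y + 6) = y^4 + 9*y^3 + 18*y^2 - 4*y - 24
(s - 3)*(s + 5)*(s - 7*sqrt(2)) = s^3 - 7*sqrt(2)*s^2 + 2*s^2 - 14*sqrt(2)*s - 15*s + 105*sqrt(2)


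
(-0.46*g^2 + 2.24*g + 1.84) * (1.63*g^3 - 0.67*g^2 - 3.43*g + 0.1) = -0.7498*g^5 + 3.9594*g^4 + 3.0762*g^3 - 8.962*g^2 - 6.0872*g + 0.184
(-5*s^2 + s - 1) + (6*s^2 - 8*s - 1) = s^2 - 7*s - 2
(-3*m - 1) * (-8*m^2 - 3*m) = 24*m^3 + 17*m^2 + 3*m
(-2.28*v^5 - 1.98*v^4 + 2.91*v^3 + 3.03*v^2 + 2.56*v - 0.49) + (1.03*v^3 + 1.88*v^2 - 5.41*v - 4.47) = -2.28*v^5 - 1.98*v^4 + 3.94*v^3 + 4.91*v^2 - 2.85*v - 4.96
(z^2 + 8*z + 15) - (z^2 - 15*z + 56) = 23*z - 41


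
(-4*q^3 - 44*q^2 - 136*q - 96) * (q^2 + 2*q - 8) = -4*q^5 - 52*q^4 - 192*q^3 - 16*q^2 + 896*q + 768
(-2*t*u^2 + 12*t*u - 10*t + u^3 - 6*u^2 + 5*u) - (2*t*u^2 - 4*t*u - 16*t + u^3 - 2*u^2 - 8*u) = -4*t*u^2 + 16*t*u + 6*t - 4*u^2 + 13*u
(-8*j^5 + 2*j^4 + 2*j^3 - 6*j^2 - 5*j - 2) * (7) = -56*j^5 + 14*j^4 + 14*j^3 - 42*j^2 - 35*j - 14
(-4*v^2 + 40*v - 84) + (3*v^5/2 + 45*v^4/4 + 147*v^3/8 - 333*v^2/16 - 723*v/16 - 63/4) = 3*v^5/2 + 45*v^4/4 + 147*v^3/8 - 397*v^2/16 - 83*v/16 - 399/4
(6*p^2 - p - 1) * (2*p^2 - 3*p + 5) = 12*p^4 - 20*p^3 + 31*p^2 - 2*p - 5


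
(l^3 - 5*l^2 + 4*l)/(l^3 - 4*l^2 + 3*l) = (l - 4)/(l - 3)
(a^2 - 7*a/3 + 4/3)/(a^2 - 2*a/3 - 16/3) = (-3*a^2 + 7*a - 4)/(-3*a^2 + 2*a + 16)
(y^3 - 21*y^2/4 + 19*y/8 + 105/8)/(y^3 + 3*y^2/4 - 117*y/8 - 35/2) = (2*y^2 - 13*y + 21)/(2*y^2 - y - 28)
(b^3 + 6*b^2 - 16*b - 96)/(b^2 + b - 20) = (b^2 + 10*b + 24)/(b + 5)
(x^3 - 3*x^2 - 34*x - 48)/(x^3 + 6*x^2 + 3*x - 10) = (x^2 - 5*x - 24)/(x^2 + 4*x - 5)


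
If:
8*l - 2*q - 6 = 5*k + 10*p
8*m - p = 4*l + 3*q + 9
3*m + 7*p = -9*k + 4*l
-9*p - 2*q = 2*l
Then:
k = 156*q/2567 - 348/2567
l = 41*q/5134 + 2673/5134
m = 53*q/151 + 207/151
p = -575*q/2567 - 297/2567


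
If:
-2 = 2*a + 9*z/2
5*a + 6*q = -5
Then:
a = -9*z/4 - 1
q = 15*z/8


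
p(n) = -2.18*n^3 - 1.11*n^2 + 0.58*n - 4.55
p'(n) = -6.54*n^2 - 2.22*n + 0.58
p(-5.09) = 251.22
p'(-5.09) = -157.56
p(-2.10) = 9.53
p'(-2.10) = -23.60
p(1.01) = -7.34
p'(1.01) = -8.33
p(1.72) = -17.93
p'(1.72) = -22.59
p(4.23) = -186.96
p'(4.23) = -125.83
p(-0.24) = -4.72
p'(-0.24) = 0.74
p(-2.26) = 13.63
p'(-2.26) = -27.81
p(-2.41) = 18.12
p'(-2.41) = -32.05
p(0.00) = -4.55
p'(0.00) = 0.58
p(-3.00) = 42.58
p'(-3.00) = -51.62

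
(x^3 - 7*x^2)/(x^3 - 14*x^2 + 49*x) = x/(x - 7)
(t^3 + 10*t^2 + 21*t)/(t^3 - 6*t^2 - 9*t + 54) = t*(t + 7)/(t^2 - 9*t + 18)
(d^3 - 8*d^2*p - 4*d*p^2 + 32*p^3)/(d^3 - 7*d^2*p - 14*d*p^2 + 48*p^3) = (d + 2*p)/(d + 3*p)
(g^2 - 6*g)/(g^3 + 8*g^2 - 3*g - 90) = g*(g - 6)/(g^3 + 8*g^2 - 3*g - 90)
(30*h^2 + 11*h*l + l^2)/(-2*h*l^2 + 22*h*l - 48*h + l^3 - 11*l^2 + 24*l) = (-30*h^2 - 11*h*l - l^2)/(2*h*l^2 - 22*h*l + 48*h - l^3 + 11*l^2 - 24*l)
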